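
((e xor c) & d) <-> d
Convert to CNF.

((e xor c) & d) <-> d
= (((e xor c) & d) -> d) & (d -> ((e xor c) & d))   [eliminate <->]
= (~((e xor c) & d) | d) & (d -> ((e xor c) & d))   [eliminate ->]
= (~((e | c) & ~(e & c) & d) | d) & (d -> ((e xor c) & d))   [expand xor]
= (~((e | c) & ~(e & c) & d) | d) & (~d | ((e xor c) & d))   [eliminate ->]
= (~((e | c) & ~(e & c) & d) | d) & (~d | ((e | c) & ~(e & c) & d))   [expand xor]
= (~(e | c) | ~~(e & c) | ~d | d) & (~d | ((e | c) & ~(e & c) & d))   [De Morgan]
= ((~e & ~c) | ~~(e & c) | ~d | d) & (~d | ((e | c) & ~(e & c) & d))   [De Morgan]
= ((~e & ~c) | (e & c) | ~d | d) & (~d | ((e | c) & ~(e & c) & d))   [double negation]
= ((~e & ~c) | (e & c) | ~d | d) & (~d | ((e | c) & (~e | ~c) & d))   [De Morgan]
= (~e | e | ~d | d) & (~e | c | ~d | d) & (~c | e | ~d | d) & (~c | c | ~d | d) & (~d | e | c) & (~d | ~e | ~c) & (~d | d)   [distribute | over &]
= (~d | e | c) & (~d | ~e | ~c)   [simplify]

(~d | e | c) & (~d | ~e | ~c)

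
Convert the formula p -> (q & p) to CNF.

p -> (q & p)
= ~p | (q & p)   (eliminate ->)
= (~p | q) & (~p | p)   (distribute | over &)
= ~p | q   (simplify)

~p | q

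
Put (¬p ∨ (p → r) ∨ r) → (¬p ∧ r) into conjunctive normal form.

(p ∨ r) ∧ (¬r ∨ ¬p)

(¬p ∨ (p → r) ∨ r) → (¬p ∧ r)
⇔ ¬(¬p ∨ (p → r) ∨ r) ∨ (¬p ∧ r)   [eliminate →]
⇔ ¬(¬p ∨ ¬p ∨ r ∨ r) ∨ (¬p ∧ r)   [eliminate →]
⇔ (¬¬p ∧ ¬¬p ∧ ¬r ∧ ¬r) ∨ (¬p ∧ r)   [De Morgan]
⇔ (p ∧ ¬¬p ∧ ¬r ∧ ¬r) ∨ (¬p ∧ r)   [double negation]
⇔ (p ∧ p ∧ ¬r ∧ ¬r) ∨ (¬p ∧ r)   [double negation]
⇔ (p ∨ ¬p) ∧ (p ∨ r) ∧ (p ∨ ¬p) ∧ (p ∨ r) ∧ (¬r ∨ ¬p) ∧ (¬r ∨ r) ∧ (¬r ∨ ¬p) ∧ (¬r ∨ r)   [distribute ∨ over ∧]
⇔ (p ∨ r) ∧ (¬r ∨ ¬p)   [simplify]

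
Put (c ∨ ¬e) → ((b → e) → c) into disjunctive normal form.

(c ∨ ¬e) → ((b → e) → c)
⇔ ¬(c ∨ ¬e) ∨ ((b → e) → c)   [eliminate →]
⇔ ¬(c ∨ ¬e) ∨ ¬(b → e) ∨ c   [eliminate →]
⇔ ¬(c ∨ ¬e) ∨ ¬(¬b ∨ e) ∨ c   [eliminate →]
⇔ (¬c ∧ ¬¬e) ∨ ¬(¬b ∨ e) ∨ c   [De Morgan]
⇔ (¬c ∧ e) ∨ ¬(¬b ∨ e) ∨ c   [double negation]
⇔ (¬c ∧ e) ∨ (¬¬b ∧ ¬e) ∨ c   [De Morgan]
⇔ (¬c ∧ e) ∨ (b ∧ ¬e) ∨ c   [double negation]

(¬c ∧ e) ∨ (b ∧ ¬e) ∨ c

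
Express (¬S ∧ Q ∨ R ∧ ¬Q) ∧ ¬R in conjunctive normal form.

(¬S ∧ Q ∨ R ∧ ¬Q) ∧ ¬R
≡ (¬S ∨ R) ∧ (¬S ∨ ¬Q) ∧ (Q ∨ R) ∧ (Q ∨ ¬Q) ∧ ¬R   — distribute ∨ over ∧
≡ (¬S ∨ R) ∧ (¬S ∨ ¬Q) ∧ (Q ∨ R) ∧ ¬R   — simplify

(¬S ∨ R) ∧ (¬S ∨ ¬Q) ∧ (Q ∨ R) ∧ ¬R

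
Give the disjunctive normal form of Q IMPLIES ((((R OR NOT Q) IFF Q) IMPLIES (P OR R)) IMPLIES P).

Q IMPLIES ((((R OR NOT Q) IFF Q) IMPLIES (P OR R)) IMPLIES P)
≡ NOT Q OR ((((R OR NOT Q) IFF Q) IMPLIES (P OR R)) IMPLIES P)   (eliminate IMPLIES)
≡ NOT Q OR NOT (((R OR NOT Q) IFF Q) IMPLIES (P OR R)) OR P   (eliminate IMPLIES)
≡ NOT Q OR NOT (NOT ((R OR NOT Q) IFF Q) OR P OR R) OR P   (eliminate IMPLIES)
≡ NOT Q OR NOT (NOT (((R OR NOT Q) IMPLIES Q) AND (Q IMPLIES (R OR NOT Q))) OR P OR R) OR P   (eliminate IFF)
≡ NOT Q OR NOT (NOT ((NOT (R OR NOT Q) OR Q) AND (Q IMPLIES (R OR NOT Q))) OR P OR R) OR P   (eliminate IMPLIES)
≡ NOT Q OR NOT (NOT ((NOT (R OR NOT Q) OR Q) AND (NOT Q OR R OR NOT Q)) OR P OR R) OR P   (eliminate IMPLIES)
≡ NOT Q OR (NOT NOT ((NOT (R OR NOT Q) OR Q) AND (NOT Q OR R OR NOT Q)) AND NOT P AND NOT R) OR P   (De Morgan)
≡ NOT Q OR ((NOT (R OR NOT Q) OR Q) AND (NOT Q OR R OR NOT Q) AND NOT P AND NOT R) OR P   (double negation)
≡ NOT Q OR (((NOT R AND NOT NOT Q) OR Q) AND (NOT Q OR R OR NOT Q) AND NOT P AND NOT R) OR P   (De Morgan)
≡ NOT Q OR (((NOT R AND Q) OR Q) AND (NOT Q OR R OR NOT Q) AND NOT P AND NOT R) OR P   (double negation)
≡ NOT Q OR (NOT R AND Q AND NOT Q AND NOT P AND NOT R) OR (NOT R AND Q AND R AND NOT P AND NOT R) OR (NOT R AND Q AND NOT Q AND NOT P AND NOT R) OR (Q AND NOT Q AND NOT P AND NOT R) OR (Q AND R AND NOT P AND NOT R) OR (Q AND NOT Q AND NOT P AND NOT R) OR P   (distribute AND over OR)
≡ NOT Q OR P   (simplify)

NOT Q OR P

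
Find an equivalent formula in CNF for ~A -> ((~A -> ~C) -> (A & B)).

~A -> ((~A -> ~C) -> (A & B))
≡ ~~A | ((~A -> ~C) -> (A & B))   — eliminate ->
≡ ~~A | ~(~A -> ~C) | (A & B)   — eliminate ->
≡ ~~A | ~(~~A | ~C) | (A & B)   — eliminate ->
≡ A | ~(~~A | ~C) | (A & B)   — double negation
≡ A | (~~~A & ~~C) | (A & B)   — De Morgan
≡ A | (~A & ~~C) | (A & B)   — double negation
≡ A | (~A & C) | (A & B)   — double negation
≡ (A | ~A | A) & (A | ~A | B) & (A | C | A) & (A | C | B)   — distribute | over &
≡ A | C   — simplify

A | C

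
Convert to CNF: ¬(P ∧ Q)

¬(P ∧ Q)
⇔ ¬P ∨ ¬Q   — De Morgan

¬P ∨ ¬Q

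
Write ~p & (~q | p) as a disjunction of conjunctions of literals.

~p & ~q

~p & (~q | p)
≡ (~p & ~q) | (~p & p)   — distribute & over |
≡ ~p & ~q   — simplify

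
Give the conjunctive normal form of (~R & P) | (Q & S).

(~R & P) | (Q & S)
≡ (~R | Q) & (~R | S) & (P | Q) & (P | S)   [distribute | over &]

(~R | Q) & (~R | S) & (P | Q) & (P | S)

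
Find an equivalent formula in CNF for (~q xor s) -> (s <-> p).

(q | s | ~p) & (~s | ~q | p)

(~q xor s) -> (s <-> p)
≡ ~(~q xor s) | (s <-> p)   [eliminate ->]
≡ ~((~q | s) & ~(~q & s)) | (s <-> p)   [expand xor]
≡ ~((~q | s) & ~(~q & s)) | ((s -> p) & (p -> s))   [eliminate <->]
≡ ~((~q | s) & ~(~q & s)) | ((~s | p) & (p -> s))   [eliminate ->]
≡ ~((~q | s) & ~(~q & s)) | ((~s | p) & (~p | s))   [eliminate ->]
≡ ~(~q | s) | ~~(~q & s) | ((~s | p) & (~p | s))   [De Morgan]
≡ (~~q & ~s) | ~~(~q & s) | ((~s | p) & (~p | s))   [De Morgan]
≡ (q & ~s) | ~~(~q & s) | ((~s | p) & (~p | s))   [double negation]
≡ (q & ~s) | (~q & s) | ((~s | p) & (~p | s))   [double negation]
≡ (q | ~q | ~s | p) & (q | ~q | ~p | s) & (q | s | ~s | p) & (q | s | ~p | s) & (~s | ~q | ~s | p) & (~s | ~q | ~p | s) & (~s | s | ~s | p) & (~s | s | ~p | s)   [distribute | over &]
≡ (q | s | ~p) & (~s | ~q | p)   [simplify]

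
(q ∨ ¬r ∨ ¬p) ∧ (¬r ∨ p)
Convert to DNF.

(q ∨ ¬r ∨ ¬p) ∧ (¬r ∨ p)
≡ (q ∧ ¬r) ∨ (q ∧ p) ∨ (¬r ∧ ¬r) ∨ (¬r ∧ p) ∨ (¬p ∧ ¬r) ∨ (¬p ∧ p)   [distribute ∧ over ∨]
≡ (q ∧ p) ∨ ¬r   [simplify]

(q ∧ p) ∨ ¬r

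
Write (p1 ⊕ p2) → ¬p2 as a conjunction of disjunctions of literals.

(p1 ⊕ p2) → ¬p2
≡ ¬(p1 ⊕ p2) ∨ ¬p2
≡ ¬((p1 ∨ p2) ∧ ¬(p1 ∧ p2)) ∨ ¬p2
≡ ¬(p1 ∨ p2) ∨ ¬¬(p1 ∧ p2) ∨ ¬p2
≡ (¬p1 ∧ ¬p2) ∨ ¬¬(p1 ∧ p2) ∨ ¬p2
≡ (¬p1 ∧ ¬p2) ∨ (p1 ∧ p2) ∨ ¬p2
≡ (¬p1 ∨ p1 ∨ ¬p2) ∧ (¬p1 ∨ p2 ∨ ¬p2) ∧ (¬p2 ∨ p1 ∨ ¬p2) ∧ (¬p2 ∨ p2 ∨ ¬p2)
≡ ¬p2 ∨ p1

¬p2 ∨ p1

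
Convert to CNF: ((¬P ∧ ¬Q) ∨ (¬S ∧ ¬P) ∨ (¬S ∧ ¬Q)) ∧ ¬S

((¬P ∧ ¬Q) ∨ (¬S ∧ ¬P) ∨ (¬S ∧ ¬Q)) ∧ ¬S
≡ (¬P ∨ ¬S ∨ ¬S) ∧ (¬P ∨ ¬S ∨ ¬Q) ∧ (¬P ∨ ¬P ∨ ¬S) ∧ (¬P ∨ ¬P ∨ ¬Q) ∧ (¬Q ∨ ¬S ∨ ¬S) ∧ (¬Q ∨ ¬S ∨ ¬Q) ∧ (¬Q ∨ ¬P ∨ ¬S) ∧ (¬Q ∨ ¬P ∨ ¬Q) ∧ ¬S   — distribute ∨ over ∧
≡ (¬P ∨ ¬Q) ∧ ¬S   — simplify

(¬P ∨ ¬Q) ∧ ¬S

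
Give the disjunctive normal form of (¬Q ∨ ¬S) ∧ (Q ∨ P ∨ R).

(¬Q ∧ P) ∨ (¬Q ∧ R) ∨ (¬S ∧ Q) ∨ (¬S ∧ P) ∨ (¬S ∧ R)

(¬Q ∨ ¬S) ∧ (Q ∨ P ∨ R)
≡ (¬Q ∧ Q) ∨ (¬Q ∧ P) ∨ (¬Q ∧ R) ∨ (¬S ∧ Q) ∨ (¬S ∧ P) ∨ (¬S ∧ R)   [distribute ∧ over ∨]
≡ (¬Q ∧ P) ∨ (¬Q ∧ R) ∨ (¬S ∧ Q) ∨ (¬S ∧ P) ∨ (¬S ∧ R)   [simplify]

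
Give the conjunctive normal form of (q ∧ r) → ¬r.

(q ∧ r) → ¬r
≡ ¬(q ∧ r) ∨ ¬r
≡ ¬q ∨ ¬r ∨ ¬r
≡ ¬q ∨ ¬r

¬q ∨ ¬r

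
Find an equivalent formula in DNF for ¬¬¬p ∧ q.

¬¬¬p ∧ q
= ¬p ∧ q   — double negation

¬p ∧ q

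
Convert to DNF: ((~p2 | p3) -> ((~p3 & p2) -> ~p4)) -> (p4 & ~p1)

p4 & ~p1

((~p2 | p3) -> ((~p3 & p2) -> ~p4)) -> (p4 & ~p1)
⇔ ~((~p2 | p3) -> ((~p3 & p2) -> ~p4)) | (p4 & ~p1)   (eliminate ->)
⇔ ~(~(~p2 | p3) | ((~p3 & p2) -> ~p4)) | (p4 & ~p1)   (eliminate ->)
⇔ ~(~(~p2 | p3) | ~(~p3 & p2) | ~p4) | (p4 & ~p1)   (eliminate ->)
⇔ (~~(~p2 | p3) & ~~(~p3 & p2) & ~~p4) | (p4 & ~p1)   (De Morgan)
⇔ ((~p2 | p3) & ~~(~p3 & p2) & ~~p4) | (p4 & ~p1)   (double negation)
⇔ ((~p2 | p3) & ~p3 & p2 & ~~p4) | (p4 & ~p1)   (double negation)
⇔ ((~p2 | p3) & ~p3 & p2 & p4) | (p4 & ~p1)   (double negation)
⇔ (~p2 & ~p3 & p2 & p4) | (p3 & ~p3 & p2 & p4) | (p4 & ~p1)   (distribute & over |)
⇔ p4 & ~p1   (simplify)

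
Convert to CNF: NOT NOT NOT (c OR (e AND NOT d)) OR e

NOT NOT NOT (c OR (e AND NOT d)) OR e
≡ NOT (c OR (e AND NOT d)) OR e   [double negation]
≡ (NOT c AND NOT (e AND NOT d)) OR e   [De Morgan]
≡ (NOT c AND (NOT e OR NOT NOT d)) OR e   [De Morgan]
≡ (NOT c AND (NOT e OR d)) OR e   [double negation]
≡ (NOT c OR e) AND (NOT e OR d OR e)   [distribute OR over AND]
≡ NOT c OR e   [simplify]

NOT c OR e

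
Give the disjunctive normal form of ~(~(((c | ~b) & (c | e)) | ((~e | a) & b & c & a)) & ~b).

~(~(((c | ~b) & (c | e)) | ((~e | a) & b & c & a)) & ~b)
≡ ~~(((c | ~b) & (c | e)) | ((~e | a) & b & c & a)) | ~~b   [De Morgan]
≡ ((c | ~b) & (c | e)) | ((~e | a) & b & c & a) | ~~b   [double negation]
≡ ((c | ~b) & (c | e)) | ((~e | a) & b & c & a) | b   [double negation]
≡ (c & c) | (c & e) | (~b & c) | (~b & e) | (~e & b & c & a) | (a & b & c & a) | b   [distribute & over |]
≡ c | (~b & e) | b   [simplify]

c | (~b & e) | b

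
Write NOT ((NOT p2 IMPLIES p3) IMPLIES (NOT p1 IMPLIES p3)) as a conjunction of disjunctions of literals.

NOT ((NOT p2 IMPLIES p3) IMPLIES (NOT p1 IMPLIES p3))
⇔ NOT (NOT (NOT p2 IMPLIES p3) OR (NOT p1 IMPLIES p3))   [eliminate IMPLIES]
⇔ NOT (NOT (NOT NOT p2 OR p3) OR (NOT p1 IMPLIES p3))   [eliminate IMPLIES]
⇔ NOT (NOT (NOT NOT p2 OR p3) OR NOT NOT p1 OR p3)   [eliminate IMPLIES]
⇔ NOT NOT (NOT NOT p2 OR p3) AND NOT NOT NOT p1 AND NOT p3   [De Morgan]
⇔ (NOT NOT p2 OR p3) AND NOT NOT NOT p1 AND NOT p3   [double negation]
⇔ (p2 OR p3) AND NOT NOT NOT p1 AND NOT p3   [double negation]
⇔ (p2 OR p3) AND NOT p1 AND NOT p3   [double negation]

(p2 OR p3) AND NOT p1 AND NOT p3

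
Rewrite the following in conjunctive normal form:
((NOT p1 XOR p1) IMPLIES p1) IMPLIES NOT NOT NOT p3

((NOT p1 XOR p1) IMPLIES p1) IMPLIES NOT NOT NOT p3
≡ NOT ((NOT p1 XOR p1) IMPLIES p1) OR NOT NOT NOT p3   [eliminate IMPLIES]
≡ NOT (NOT (NOT p1 XOR p1) OR p1) OR NOT NOT NOT p3   [eliminate IMPLIES]
≡ NOT (NOT ((NOT p1 OR p1) AND NOT (NOT p1 AND p1)) OR p1) OR NOT NOT NOT p3   [expand XOR]
≡ (NOT NOT ((NOT p1 OR p1) AND NOT (NOT p1 AND p1)) AND NOT p1) OR NOT NOT NOT p3   [De Morgan]
≡ ((NOT p1 OR p1) AND NOT (NOT p1 AND p1) AND NOT p1) OR NOT NOT NOT p3   [double negation]
≡ ((NOT p1 OR p1) AND (NOT NOT p1 OR NOT p1) AND NOT p1) OR NOT NOT NOT p3   [De Morgan]
≡ ((NOT p1 OR p1) AND (p1 OR NOT p1) AND NOT p1) OR NOT NOT NOT p3   [double negation]
≡ ((NOT p1 OR p1) AND (p1 OR NOT p1) AND NOT p1) OR NOT p3   [double negation]
≡ (NOT p1 OR p1 OR NOT p3) AND (p1 OR NOT p1 OR NOT p3) AND (NOT p1 OR NOT p3)   [distribute OR over AND]
≡ NOT p1 OR NOT p3   [simplify]

NOT p1 OR NOT p3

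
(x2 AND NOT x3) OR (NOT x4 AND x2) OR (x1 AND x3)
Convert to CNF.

(x2 OR x1) AND (x2 OR x3) AND (NOT x3 OR NOT x4 OR x1)

(x2 AND NOT x3) OR (NOT x4 AND x2) OR (x1 AND x3)
≡ (x2 OR NOT x4 OR x1) AND (x2 OR NOT x4 OR x3) AND (x2 OR x2 OR x1) AND (x2 OR x2 OR x3) AND (NOT x3 OR NOT x4 OR x1) AND (NOT x3 OR NOT x4 OR x3) AND (NOT x3 OR x2 OR x1) AND (NOT x3 OR x2 OR x3)   — distribute OR over AND
≡ (x2 OR x1) AND (x2 OR x3) AND (NOT x3 OR NOT x4 OR x1)   — simplify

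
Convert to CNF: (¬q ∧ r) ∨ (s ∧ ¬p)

(¬q ∧ r) ∨ (s ∧ ¬p)
≡ (¬q ∨ s) ∧ (¬q ∨ ¬p) ∧ (r ∨ s) ∧ (r ∨ ¬p)   (distribute ∨ over ∧)

(¬q ∨ s) ∧ (¬q ∨ ¬p) ∧ (r ∨ s) ∧ (r ∨ ¬p)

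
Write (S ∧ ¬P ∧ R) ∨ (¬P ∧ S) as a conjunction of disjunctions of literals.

S ∧ ¬P

(S ∧ ¬P ∧ R) ∨ (¬P ∧ S)
≡ (S ∨ ¬P) ∧ (S ∨ S) ∧ (¬P ∨ ¬P) ∧ (¬P ∨ S) ∧ (R ∨ ¬P) ∧ (R ∨ S)
≡ S ∧ ¬P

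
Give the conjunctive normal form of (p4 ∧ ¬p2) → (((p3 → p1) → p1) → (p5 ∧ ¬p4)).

(¬p4 ∨ p2 ∨ ¬p3 ∨ p1) ∧ (¬p4 ∨ p2 ∨ ¬p1)

(p4 ∧ ¬p2) → (((p3 → p1) → p1) → (p5 ∧ ¬p4))
≡ ¬(p4 ∧ ¬p2) ∨ (((p3 → p1) → p1) → (p5 ∧ ¬p4))   [eliminate →]
≡ ¬(p4 ∧ ¬p2) ∨ ¬((p3 → p1) → p1) ∨ (p5 ∧ ¬p4)   [eliminate →]
≡ ¬(p4 ∧ ¬p2) ∨ ¬(¬(p3 → p1) ∨ p1) ∨ (p5 ∧ ¬p4)   [eliminate →]
≡ ¬(p4 ∧ ¬p2) ∨ ¬(¬(¬p3 ∨ p1) ∨ p1) ∨ (p5 ∧ ¬p4)   [eliminate →]
≡ ¬p4 ∨ ¬¬p2 ∨ ¬(¬(¬p3 ∨ p1) ∨ p1) ∨ (p5 ∧ ¬p4)   [De Morgan]
≡ ¬p4 ∨ p2 ∨ ¬(¬(¬p3 ∨ p1) ∨ p1) ∨ (p5 ∧ ¬p4)   [double negation]
≡ ¬p4 ∨ p2 ∨ (¬¬(¬p3 ∨ p1) ∧ ¬p1) ∨ (p5 ∧ ¬p4)   [De Morgan]
≡ ¬p4 ∨ p2 ∨ ((¬p3 ∨ p1) ∧ ¬p1) ∨ (p5 ∧ ¬p4)   [double negation]
≡ (¬p4 ∨ p2 ∨ ¬p3 ∨ p1 ∨ p5) ∧ (¬p4 ∨ p2 ∨ ¬p3 ∨ p1 ∨ ¬p4) ∧ (¬p4 ∨ p2 ∨ ¬p1 ∨ p5) ∧ (¬p4 ∨ p2 ∨ ¬p1 ∨ ¬p4)   [distribute ∨ over ∧]
≡ (¬p4 ∨ p2 ∨ ¬p3 ∨ p1) ∧ (¬p4 ∨ p2 ∨ ¬p1)   [simplify]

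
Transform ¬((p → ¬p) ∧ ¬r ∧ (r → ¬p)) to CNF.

¬((p → ¬p) ∧ ¬r ∧ (r → ¬p))
≡ ¬((¬p ∨ ¬p) ∧ ¬r ∧ (r → ¬p))   [eliminate →]
≡ ¬((¬p ∨ ¬p) ∧ ¬r ∧ (¬r ∨ ¬p))   [eliminate →]
≡ ¬(¬p ∨ ¬p) ∨ ¬¬r ∨ ¬(¬r ∨ ¬p)   [De Morgan]
≡ (¬¬p ∧ ¬¬p) ∨ ¬¬r ∨ ¬(¬r ∨ ¬p)   [De Morgan]
≡ (p ∧ ¬¬p) ∨ ¬¬r ∨ ¬(¬r ∨ ¬p)   [double negation]
≡ (p ∧ p) ∨ ¬¬r ∨ ¬(¬r ∨ ¬p)   [double negation]
≡ (p ∧ p) ∨ r ∨ ¬(¬r ∨ ¬p)   [double negation]
≡ (p ∧ p) ∨ r ∨ (¬¬r ∧ ¬¬p)   [De Morgan]
≡ (p ∧ p) ∨ r ∨ (r ∧ ¬¬p)   [double negation]
≡ (p ∧ p) ∨ r ∨ (r ∧ p)   [double negation]
≡ (p ∨ r ∨ r) ∧ (p ∨ r ∨ p) ∧ (p ∨ r ∨ r) ∧ (p ∨ r ∨ p)   [distribute ∨ over ∧]
≡ p ∨ r   [simplify]

p ∨ r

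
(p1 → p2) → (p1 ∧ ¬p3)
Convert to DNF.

(p1 → p2) → (p1 ∧ ¬p3)
⇔ ¬(p1 → p2) ∨ (p1 ∧ ¬p3)   — eliminate →
⇔ ¬(¬p1 ∨ p2) ∨ (p1 ∧ ¬p3)   — eliminate →
⇔ (¬¬p1 ∧ ¬p2) ∨ (p1 ∧ ¬p3)   — De Morgan
⇔ (p1 ∧ ¬p2) ∨ (p1 ∧ ¬p3)   — double negation

(p1 ∧ ¬p2) ∨ (p1 ∧ ¬p3)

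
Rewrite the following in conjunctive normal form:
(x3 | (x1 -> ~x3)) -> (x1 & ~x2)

(~x3 | ~x2) & x1 & (x3 | ~x2)

(x3 | (x1 -> ~x3)) -> (x1 & ~x2)
⇔ ~(x3 | (x1 -> ~x3)) | (x1 & ~x2)   [eliminate ->]
⇔ ~(x3 | ~x1 | ~x3) | (x1 & ~x2)   [eliminate ->]
⇔ (~x3 & ~~x1 & ~~x3) | (x1 & ~x2)   [De Morgan]
⇔ (~x3 & x1 & ~~x3) | (x1 & ~x2)   [double negation]
⇔ (~x3 & x1 & x3) | (x1 & ~x2)   [double negation]
⇔ (~x3 | x1) & (~x3 | ~x2) & (x1 | x1) & (x1 | ~x2) & (x3 | x1) & (x3 | ~x2)   [distribute | over &]
⇔ (~x3 | ~x2) & x1 & (x3 | ~x2)   [simplify]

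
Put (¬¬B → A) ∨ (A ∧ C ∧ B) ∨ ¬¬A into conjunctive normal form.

(¬¬B → A) ∨ (A ∧ C ∧ B) ∨ ¬¬A
⇔ ¬¬¬B ∨ A ∨ (A ∧ C ∧ B) ∨ ¬¬A   [eliminate →]
⇔ ¬B ∨ A ∨ (A ∧ C ∧ B) ∨ ¬¬A   [double negation]
⇔ ¬B ∨ A ∨ (A ∧ C ∧ B) ∨ A   [double negation]
⇔ (¬B ∨ A ∨ A ∨ A) ∧ (¬B ∨ A ∨ C ∨ A) ∧ (¬B ∨ A ∨ B ∨ A)   [distribute ∨ over ∧]
⇔ ¬B ∨ A   [simplify]

¬B ∨ A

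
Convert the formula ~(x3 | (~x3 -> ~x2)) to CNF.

~(x3 | (~x3 -> ~x2))
= ~(x3 | ~~x3 | ~x2)   [eliminate ->]
= ~x3 & ~~~x3 & ~~x2   [De Morgan]
= ~x3 & ~x3 & ~~x2   [double negation]
= ~x3 & ~x3 & x2   [double negation]
= ~x3 & x2   [simplify]

~x3 & x2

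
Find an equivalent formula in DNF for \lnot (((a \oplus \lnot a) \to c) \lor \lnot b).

\lnot (((a \oplus \lnot a) \to c) \lor \lnot b)
≡ \lnot (\lnot (a \oplus \lnot a) \lor c \lor \lnot b)   (eliminate \to)
≡ \lnot (\lnot ((a \land \lnot \lnot a) \lor (\lnot a \land \lnot a)) \lor c \lor \lnot b)   (expand \oplus)
≡ \lnot \lnot ((a \land \lnot \lnot a) \lor (\lnot a \land \lnot a)) \land \lnot c \land \lnot \lnot b   (De Morgan)
≡ ((a \land \lnot \lnot a) \lor (\lnot a \land \lnot a)) \land \lnot c \land \lnot \lnot b   (double negation)
≡ ((a \land a) \lor (\lnot a \land \lnot a)) \land \lnot c \land \lnot \lnot b   (double negation)
≡ ((a \land a) \lor (\lnot a \land \lnot a)) \land \lnot c \land b   (double negation)
≡ (a \land a \land \lnot c \land b) \lor (\lnot a \land \lnot a \land \lnot c \land b)   (distribute \land over \lor)
≡ (a \land \lnot c \land b) \lor (\lnot a \land \lnot c \land b)   (simplify)

(a \land \lnot c \land b) \lor (\lnot a \land \lnot c \land b)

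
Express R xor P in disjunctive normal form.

R xor P
≡ (R & ~P) | (~R & P)   [expand xor]

(R & ~P) | (~R & P)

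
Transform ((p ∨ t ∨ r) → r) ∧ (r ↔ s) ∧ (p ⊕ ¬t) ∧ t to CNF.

(¬p ∨ r) ∧ (¬t ∨ r) ∧ (¬r ∨ s) ∧ (¬s ∨ r) ∧ (p ∨ ¬t) ∧ t

((p ∨ t ∨ r) → r) ∧ (r ↔ s) ∧ (p ⊕ ¬t) ∧ t
⇔ (¬(p ∨ t ∨ r) ∨ r) ∧ (r ↔ s) ∧ (p ⊕ ¬t) ∧ t   (eliminate →)
⇔ (¬(p ∨ t ∨ r) ∨ r) ∧ (r → s) ∧ (s → r) ∧ (p ⊕ ¬t) ∧ t   (eliminate ↔)
⇔ (¬(p ∨ t ∨ r) ∨ r) ∧ (¬r ∨ s) ∧ (s → r) ∧ (p ⊕ ¬t) ∧ t   (eliminate →)
⇔ (¬(p ∨ t ∨ r) ∨ r) ∧ (¬r ∨ s) ∧ (¬s ∨ r) ∧ (p ⊕ ¬t) ∧ t   (eliminate →)
⇔ (¬(p ∨ t ∨ r) ∨ r) ∧ (¬r ∨ s) ∧ (¬s ∨ r) ∧ (p ∨ ¬t) ∧ ¬(p ∧ ¬t) ∧ t   (expand ⊕)
⇔ ((¬p ∧ ¬t ∧ ¬r) ∨ r) ∧ (¬r ∨ s) ∧ (¬s ∨ r) ∧ (p ∨ ¬t) ∧ ¬(p ∧ ¬t) ∧ t   (De Morgan)
⇔ ((¬p ∧ ¬t ∧ ¬r) ∨ r) ∧ (¬r ∨ s) ∧ (¬s ∨ r) ∧ (p ∨ ¬t) ∧ (¬p ∨ ¬¬t) ∧ t   (De Morgan)
⇔ ((¬p ∧ ¬t ∧ ¬r) ∨ r) ∧ (¬r ∨ s) ∧ (¬s ∨ r) ∧ (p ∨ ¬t) ∧ (¬p ∨ t) ∧ t   (double negation)
⇔ (¬p ∨ r) ∧ (¬t ∨ r) ∧ (¬r ∨ r) ∧ (¬r ∨ s) ∧ (¬s ∨ r) ∧ (p ∨ ¬t) ∧ (¬p ∨ t) ∧ t   (distribute ∨ over ∧)
⇔ (¬p ∨ r) ∧ (¬t ∨ r) ∧ (¬r ∨ s) ∧ (¬s ∨ r) ∧ (p ∨ ¬t) ∧ t   (simplify)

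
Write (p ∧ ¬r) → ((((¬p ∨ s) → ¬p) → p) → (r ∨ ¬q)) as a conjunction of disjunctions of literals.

(p ∧ ¬r) → ((((¬p ∨ s) → ¬p) → p) → (r ∨ ¬q))
⇔ ¬(p ∧ ¬r) ∨ ((((¬p ∨ s) → ¬p) → p) → (r ∨ ¬q))   (eliminate →)
⇔ ¬(p ∧ ¬r) ∨ ¬(((¬p ∨ s) → ¬p) → p) ∨ r ∨ ¬q   (eliminate →)
⇔ ¬(p ∧ ¬r) ∨ ¬(¬((¬p ∨ s) → ¬p) ∨ p) ∨ r ∨ ¬q   (eliminate →)
⇔ ¬(p ∧ ¬r) ∨ ¬(¬(¬(¬p ∨ s) ∨ ¬p) ∨ p) ∨ r ∨ ¬q   (eliminate →)
⇔ ¬p ∨ ¬¬r ∨ ¬(¬(¬(¬p ∨ s) ∨ ¬p) ∨ p) ∨ r ∨ ¬q   (De Morgan)
⇔ ¬p ∨ r ∨ ¬(¬(¬(¬p ∨ s) ∨ ¬p) ∨ p) ∨ r ∨ ¬q   (double negation)
⇔ ¬p ∨ r ∨ (¬¬(¬(¬p ∨ s) ∨ ¬p) ∧ ¬p) ∨ r ∨ ¬q   (De Morgan)
⇔ ¬p ∨ r ∨ ((¬(¬p ∨ s) ∨ ¬p) ∧ ¬p) ∨ r ∨ ¬q   (double negation)
⇔ ¬p ∨ r ∨ (((¬¬p ∧ ¬s) ∨ ¬p) ∧ ¬p) ∨ r ∨ ¬q   (De Morgan)
⇔ ¬p ∨ r ∨ (((p ∧ ¬s) ∨ ¬p) ∧ ¬p) ∨ r ∨ ¬q   (double negation)
⇔ (¬p ∨ r ∨ p ∨ ¬p ∨ r ∨ ¬q) ∧ (¬p ∨ r ∨ ¬s ∨ ¬p ∨ r ∨ ¬q) ∧ (¬p ∨ r ∨ ¬p ∨ r ∨ ¬q)   (distribute ∨ over ∧)
⇔ ¬p ∨ r ∨ ¬q   (simplify)

¬p ∨ r ∨ ¬q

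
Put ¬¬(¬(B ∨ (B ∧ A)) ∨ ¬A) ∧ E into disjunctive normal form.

¬¬(¬(B ∨ (B ∧ A)) ∨ ¬A) ∧ E
⇔ (¬(B ∨ (B ∧ A)) ∨ ¬A) ∧ E   (double negation)
⇔ ((¬B ∧ ¬(B ∧ A)) ∨ ¬A) ∧ E   (De Morgan)
⇔ ((¬B ∧ (¬B ∨ ¬A)) ∨ ¬A) ∧ E   (De Morgan)
⇔ (¬B ∧ ¬B ∧ E) ∨ (¬B ∧ ¬A ∧ E) ∨ (¬A ∧ E)   (distribute ∧ over ∨)
⇔ (¬B ∧ E) ∨ (¬A ∧ E)   (simplify)

(¬B ∧ E) ∨ (¬A ∧ E)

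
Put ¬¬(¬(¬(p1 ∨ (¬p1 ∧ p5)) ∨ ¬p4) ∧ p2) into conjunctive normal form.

¬¬(¬(¬(p1 ∨ (¬p1 ∧ p5)) ∨ ¬p4) ∧ p2)
= ¬(¬(p1 ∨ (¬p1 ∧ p5)) ∨ ¬p4) ∧ p2   [double negation]
= ¬¬(p1 ∨ (¬p1 ∧ p5)) ∧ ¬¬p4 ∧ p2   [De Morgan]
= (p1 ∨ (¬p1 ∧ p5)) ∧ ¬¬p4 ∧ p2   [double negation]
= (p1 ∨ (¬p1 ∧ p5)) ∧ p4 ∧ p2   [double negation]
= (p1 ∨ ¬p1) ∧ (p1 ∨ p5) ∧ p4 ∧ p2   [distribute ∨ over ∧]
= (p1 ∨ p5) ∧ p4 ∧ p2   [simplify]

(p1 ∨ p5) ∧ p4 ∧ p2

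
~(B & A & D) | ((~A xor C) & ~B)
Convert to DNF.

~B | ~A | ~D

~(B & A & D) | ((~A xor C) & ~B)
≡ ~(B & A & D) | (((~A & ~C) | (~~A & C)) & ~B)   [expand xor]
≡ ~B | ~A | ~D | (((~A & ~C) | (~~A & C)) & ~B)   [De Morgan]
≡ ~B | ~A | ~D | (((~A & ~C) | (A & C)) & ~B)   [double negation]
≡ ~B | ~A | ~D | (~A & ~C & ~B) | (A & C & ~B)   [distribute & over |]
≡ ~B | ~A | ~D   [simplify]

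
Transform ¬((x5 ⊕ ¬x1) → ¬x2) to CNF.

¬((x5 ⊕ ¬x1) → ¬x2)
= ¬(¬(x5 ⊕ ¬x1) ∨ ¬x2)   [eliminate →]
= ¬(¬((x5 ∨ ¬x1) ∧ ¬(x5 ∧ ¬x1)) ∨ ¬x2)   [expand ⊕]
= ¬¬((x5 ∨ ¬x1) ∧ ¬(x5 ∧ ¬x1)) ∧ ¬¬x2   [De Morgan]
= (x5 ∨ ¬x1) ∧ ¬(x5 ∧ ¬x1) ∧ ¬¬x2   [double negation]
= (x5 ∨ ¬x1) ∧ (¬x5 ∨ ¬¬x1) ∧ ¬¬x2   [De Morgan]
= (x5 ∨ ¬x1) ∧ (¬x5 ∨ x1) ∧ ¬¬x2   [double negation]
= (x5 ∨ ¬x1) ∧ (¬x5 ∨ x1) ∧ x2   [double negation]

(x5 ∨ ¬x1) ∧ (¬x5 ∨ x1) ∧ x2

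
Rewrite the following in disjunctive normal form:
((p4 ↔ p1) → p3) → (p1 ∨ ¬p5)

((p4 ↔ p1) → p3) → (p1 ∨ ¬p5)
≡ ¬((p4 ↔ p1) → p3) ∨ p1 ∨ ¬p5   [eliminate →]
≡ ¬(¬(p4 ↔ p1) ∨ p3) ∨ p1 ∨ ¬p5   [eliminate →]
≡ ¬(¬((p4 → p1) ∧ (p1 → p4)) ∨ p3) ∨ p1 ∨ ¬p5   [eliminate ↔]
≡ ¬(¬((¬p4 ∨ p1) ∧ (p1 → p4)) ∨ p3) ∨ p1 ∨ ¬p5   [eliminate →]
≡ ¬(¬((¬p4 ∨ p1) ∧ (¬p1 ∨ p4)) ∨ p3) ∨ p1 ∨ ¬p5   [eliminate →]
≡ (¬¬((¬p4 ∨ p1) ∧ (¬p1 ∨ p4)) ∧ ¬p3) ∨ p1 ∨ ¬p5   [De Morgan]
≡ ((¬p4 ∨ p1) ∧ (¬p1 ∨ p4) ∧ ¬p3) ∨ p1 ∨ ¬p5   [double negation]
≡ (¬p4 ∧ ¬p1 ∧ ¬p3) ∨ (¬p4 ∧ p4 ∧ ¬p3) ∨ (p1 ∧ ¬p1 ∧ ¬p3) ∨ (p1 ∧ p4 ∧ ¬p3) ∨ p1 ∨ ¬p5   [distribute ∧ over ∨]
≡ (¬p4 ∧ ¬p1 ∧ ¬p3) ∨ p1 ∨ ¬p5   [simplify]

(¬p4 ∧ ¬p1 ∧ ¬p3) ∨ p1 ∨ ¬p5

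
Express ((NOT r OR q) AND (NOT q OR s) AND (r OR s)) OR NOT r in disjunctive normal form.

((NOT r OR q) AND (NOT q OR s) AND (r OR s)) OR NOT r
= (NOT r AND NOT q AND r) OR (NOT r AND NOT q AND s) OR (NOT r AND s AND r) OR (NOT r AND s AND s) OR (q AND NOT q AND r) OR (q AND NOT q AND s) OR (q AND s AND r) OR (q AND s AND s) OR NOT r
= (q AND s) OR NOT r

(q AND s) OR NOT r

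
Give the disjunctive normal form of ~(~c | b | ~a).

~(~c | b | ~a)
≡ ~~c & ~b & ~~a   [De Morgan]
≡ c & ~b & ~~a   [double negation]
≡ c & ~b & a   [double negation]

c & ~b & a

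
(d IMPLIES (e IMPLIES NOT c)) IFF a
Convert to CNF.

(d OR a) AND (e OR a) AND (c OR a) AND (NOT a OR NOT d OR NOT e OR NOT c)

(d IMPLIES (e IMPLIES NOT c)) IFF a
≡ ((d IMPLIES (e IMPLIES NOT c)) IMPLIES a) AND (a IMPLIES (d IMPLIES (e IMPLIES NOT c)))   [eliminate IFF]
≡ (NOT (d IMPLIES (e IMPLIES NOT c)) OR a) AND (a IMPLIES (d IMPLIES (e IMPLIES NOT c)))   [eliminate IMPLIES]
≡ (NOT (NOT d OR (e IMPLIES NOT c)) OR a) AND (a IMPLIES (d IMPLIES (e IMPLIES NOT c)))   [eliminate IMPLIES]
≡ (NOT (NOT d OR NOT e OR NOT c) OR a) AND (a IMPLIES (d IMPLIES (e IMPLIES NOT c)))   [eliminate IMPLIES]
≡ (NOT (NOT d OR NOT e OR NOT c) OR a) AND (NOT a OR (d IMPLIES (e IMPLIES NOT c)))   [eliminate IMPLIES]
≡ (NOT (NOT d OR NOT e OR NOT c) OR a) AND (NOT a OR NOT d OR (e IMPLIES NOT c))   [eliminate IMPLIES]
≡ (NOT (NOT d OR NOT e OR NOT c) OR a) AND (NOT a OR NOT d OR NOT e OR NOT c)   [eliminate IMPLIES]
≡ ((NOT NOT d AND NOT NOT e AND NOT NOT c) OR a) AND (NOT a OR NOT d OR NOT e OR NOT c)   [De Morgan]
≡ ((d AND NOT NOT e AND NOT NOT c) OR a) AND (NOT a OR NOT d OR NOT e OR NOT c)   [double negation]
≡ ((d AND e AND NOT NOT c) OR a) AND (NOT a OR NOT d OR NOT e OR NOT c)   [double negation]
≡ ((d AND e AND c) OR a) AND (NOT a OR NOT d OR NOT e OR NOT c)   [double negation]
≡ (d OR a) AND (e OR a) AND (c OR a) AND (NOT a OR NOT d OR NOT e OR NOT c)   [distribute OR over AND]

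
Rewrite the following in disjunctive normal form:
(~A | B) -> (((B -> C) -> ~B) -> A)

(~A | B) -> (((B -> C) -> ~B) -> A)
⇔ ~(~A | B) | (((B -> C) -> ~B) -> A)   [eliminate ->]
⇔ ~(~A | B) | ~((B -> C) -> ~B) | A   [eliminate ->]
⇔ ~(~A | B) | ~(~(B -> C) | ~B) | A   [eliminate ->]
⇔ ~(~A | B) | ~(~(~B | C) | ~B) | A   [eliminate ->]
⇔ (~~A & ~B) | ~(~(~B | C) | ~B) | A   [De Morgan]
⇔ (A & ~B) | ~(~(~B | C) | ~B) | A   [double negation]
⇔ (A & ~B) | (~~(~B | C) & ~~B) | A   [De Morgan]
⇔ (A & ~B) | ((~B | C) & ~~B) | A   [double negation]
⇔ (A & ~B) | ((~B | C) & B) | A   [double negation]
⇔ (A & ~B) | (~B & B) | (C & B) | A   [distribute & over |]
⇔ (C & B) | A   [simplify]

(C & B) | A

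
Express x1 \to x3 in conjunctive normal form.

\lnot x1 \lor x3

x1 \to x3
≡ \lnot x1 \lor x3   [eliminate \to]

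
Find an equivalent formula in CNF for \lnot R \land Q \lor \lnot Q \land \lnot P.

(\lnot R \lor \lnot Q) \land (\lnot R \lor \lnot P) \land (Q \lor \lnot P)

\lnot R \land Q \lor \lnot Q \land \lnot P
≡ (\lnot R \lor \lnot Q) \land (\lnot R \lor \lnot P) \land (Q \lor \lnot Q) \land (Q \lor \lnot P)
≡ (\lnot R \lor \lnot Q) \land (\lnot R \lor \lnot P) \land (Q \lor \lnot P)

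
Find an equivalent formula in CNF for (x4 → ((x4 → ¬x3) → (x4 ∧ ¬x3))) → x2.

(x4 ∨ x2) ∧ (¬x4 ∨ ¬x3 ∨ x2) ∧ (¬x4 ∨ x3 ∨ x2)

(x4 → ((x4 → ¬x3) → (x4 ∧ ¬x3))) → x2
≡ ¬(x4 → ((x4 → ¬x3) → (x4 ∧ ¬x3))) ∨ x2   (eliminate →)
≡ ¬(¬x4 ∨ ((x4 → ¬x3) → (x4 ∧ ¬x3))) ∨ x2   (eliminate →)
≡ ¬(¬x4 ∨ ¬(x4 → ¬x3) ∨ (x4 ∧ ¬x3)) ∨ x2   (eliminate →)
≡ ¬(¬x4 ∨ ¬(¬x4 ∨ ¬x3) ∨ (x4 ∧ ¬x3)) ∨ x2   (eliminate →)
≡ (¬¬x4 ∧ ¬¬(¬x4 ∨ ¬x3) ∧ ¬(x4 ∧ ¬x3)) ∨ x2   (De Morgan)
≡ (x4 ∧ ¬¬(¬x4 ∨ ¬x3) ∧ ¬(x4 ∧ ¬x3)) ∨ x2   (double negation)
≡ (x4 ∧ (¬x4 ∨ ¬x3) ∧ ¬(x4 ∧ ¬x3)) ∨ x2   (double negation)
≡ (x4 ∧ (¬x4 ∨ ¬x3) ∧ (¬x4 ∨ ¬¬x3)) ∨ x2   (De Morgan)
≡ (x4 ∧ (¬x4 ∨ ¬x3) ∧ (¬x4 ∨ x3)) ∨ x2   (double negation)
≡ (x4 ∨ x2) ∧ (¬x4 ∨ ¬x3 ∨ x2) ∧ (¬x4 ∨ x3 ∨ x2)   (distribute ∨ over ∧)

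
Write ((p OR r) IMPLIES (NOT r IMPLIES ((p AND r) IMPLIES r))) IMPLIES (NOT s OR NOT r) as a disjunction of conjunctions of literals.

((p OR r) IMPLIES (NOT r IMPLIES ((p AND r) IMPLIES r))) IMPLIES (NOT s OR NOT r)
⇔ NOT ((p OR r) IMPLIES (NOT r IMPLIES ((p AND r) IMPLIES r))) OR NOT s OR NOT r   [eliminate IMPLIES]
⇔ NOT (NOT (p OR r) OR (NOT r IMPLIES ((p AND r) IMPLIES r))) OR NOT s OR NOT r   [eliminate IMPLIES]
⇔ NOT (NOT (p OR r) OR NOT NOT r OR ((p AND r) IMPLIES r)) OR NOT s OR NOT r   [eliminate IMPLIES]
⇔ NOT (NOT (p OR r) OR NOT NOT r OR NOT (p AND r) OR r) OR NOT s OR NOT r   [eliminate IMPLIES]
⇔ (NOT NOT (p OR r) AND NOT NOT NOT r AND NOT NOT (p AND r) AND NOT r) OR NOT s OR NOT r   [De Morgan]
⇔ ((p OR r) AND NOT NOT NOT r AND NOT NOT (p AND r) AND NOT r) OR NOT s OR NOT r   [double negation]
⇔ ((p OR r) AND NOT r AND NOT NOT (p AND r) AND NOT r) OR NOT s OR NOT r   [double negation]
⇔ ((p OR r) AND NOT r AND p AND r AND NOT r) OR NOT s OR NOT r   [double negation]
⇔ (p AND NOT r AND p AND r AND NOT r) OR (r AND NOT r AND p AND r AND NOT r) OR NOT s OR NOT r   [distribute AND over OR]
⇔ NOT s OR NOT r   [simplify]

NOT s OR NOT r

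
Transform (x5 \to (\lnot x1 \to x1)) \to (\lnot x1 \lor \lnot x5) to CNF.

(x5 \to (\lnot x1 \to x1)) \to (\lnot x1 \lor \lnot x5)
= \lnot (x5 \to (\lnot x1 \to x1)) \lor \lnot x1 \lor \lnot x5   — eliminate \to
= \lnot (\lnot x5 \lor (\lnot x1 \to x1)) \lor \lnot x1 \lor \lnot x5   — eliminate \to
= \lnot (\lnot x5 \lor \lnot \lnot x1 \lor x1) \lor \lnot x1 \lor \lnot x5   — eliminate \to
= (\lnot \lnot x5 \land \lnot \lnot \lnot x1 \land \lnot x1) \lor \lnot x1 \lor \lnot x5   — De Morgan
= (x5 \land \lnot \lnot \lnot x1 \land \lnot x1) \lor \lnot x1 \lor \lnot x5   — double negation
= (x5 \land \lnot x1 \land \lnot x1) \lor \lnot x1 \lor \lnot x5   — double negation
= (x5 \lor \lnot x1 \lor \lnot x5) \land (\lnot x1 \lor \lnot x1 \lor \lnot x5) \land (\lnot x1 \lor \lnot x1 \lor \lnot x5)   — distribute \lor over \land
= \lnot x1 \lor \lnot x5   — simplify

\lnot x1 \lor \lnot x5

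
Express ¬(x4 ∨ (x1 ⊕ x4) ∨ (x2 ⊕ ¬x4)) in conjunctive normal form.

¬(x4 ∨ (x1 ⊕ x4) ∨ (x2 ⊕ ¬x4))
≡ ¬(x4 ∨ ((x1 ∨ x4) ∧ ¬(x1 ∧ x4)) ∨ (x2 ⊕ ¬x4))
≡ ¬(x4 ∨ ((x1 ∨ x4) ∧ ¬(x1 ∧ x4)) ∨ ((x2 ∨ ¬x4) ∧ ¬(x2 ∧ ¬x4)))
≡ ¬x4 ∧ ¬((x1 ∨ x4) ∧ ¬(x1 ∧ x4)) ∧ ¬((x2 ∨ ¬x4) ∧ ¬(x2 ∧ ¬x4))
≡ ¬x4 ∧ (¬(x1 ∨ x4) ∨ ¬¬(x1 ∧ x4)) ∧ ¬((x2 ∨ ¬x4) ∧ ¬(x2 ∧ ¬x4))
≡ ¬x4 ∧ ((¬x1 ∧ ¬x4) ∨ ¬¬(x1 ∧ x4)) ∧ ¬((x2 ∨ ¬x4) ∧ ¬(x2 ∧ ¬x4))
≡ ¬x4 ∧ ((¬x1 ∧ ¬x4) ∨ (x1 ∧ x4)) ∧ ¬((x2 ∨ ¬x4) ∧ ¬(x2 ∧ ¬x4))
≡ ¬x4 ∧ ((¬x1 ∧ ¬x4) ∨ (x1 ∧ x4)) ∧ (¬(x2 ∨ ¬x4) ∨ ¬¬(x2 ∧ ¬x4))
≡ ¬x4 ∧ ((¬x1 ∧ ¬x4) ∨ (x1 ∧ x4)) ∧ ((¬x2 ∧ ¬¬x4) ∨ ¬¬(x2 ∧ ¬x4))
≡ ¬x4 ∧ ((¬x1 ∧ ¬x4) ∨ (x1 ∧ x4)) ∧ ((¬x2 ∧ x4) ∨ ¬¬(x2 ∧ ¬x4))
≡ ¬x4 ∧ ((¬x1 ∧ ¬x4) ∨ (x1 ∧ x4)) ∧ ((¬x2 ∧ x4) ∨ (x2 ∧ ¬x4))
≡ ¬x4 ∧ (¬x1 ∨ x1) ∧ (¬x1 ∨ x4) ∧ (¬x4 ∨ x1) ∧ (¬x4 ∨ x4) ∧ (¬x2 ∨ x2) ∧ (¬x2 ∨ ¬x4) ∧ (x4 ∨ x2) ∧ (x4 ∨ ¬x4)
≡ ¬x4 ∧ (¬x1 ∨ x4) ∧ (x4 ∨ x2)

¬x4 ∧ (¬x1 ∨ x4) ∧ (x4 ∨ x2)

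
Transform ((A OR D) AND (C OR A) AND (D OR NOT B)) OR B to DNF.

(A AND D) OR (A AND NOT B) OR (D AND C) OR B

((A OR D) AND (C OR A) AND (D OR NOT B)) OR B
⇔ (A AND C AND D) OR (A AND C AND NOT B) OR (A AND A AND D) OR (A AND A AND NOT B) OR (D AND C AND D) OR (D AND C AND NOT B) OR (D AND A AND D) OR (D AND A AND NOT B) OR B
⇔ (A AND D) OR (A AND NOT B) OR (D AND C) OR B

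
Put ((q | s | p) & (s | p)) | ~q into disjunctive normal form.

((q | s | p) & (s | p)) | ~q
⇔ (q & s) | (q & p) | (s & s) | (s & p) | (p & s) | (p & p) | ~q   [distribute & over |]
⇔ s | p | ~q   [simplify]

s | p | ~q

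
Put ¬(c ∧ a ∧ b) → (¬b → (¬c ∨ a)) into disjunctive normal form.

b ∨ ¬c ∨ a

¬(c ∧ a ∧ b) → (¬b → (¬c ∨ a))
≡ ¬¬(c ∧ a ∧ b) ∨ (¬b → (¬c ∨ a))   [eliminate →]
≡ ¬¬(c ∧ a ∧ b) ∨ ¬¬b ∨ ¬c ∨ a   [eliminate →]
≡ (c ∧ a ∧ b) ∨ ¬¬b ∨ ¬c ∨ a   [double negation]
≡ (c ∧ a ∧ b) ∨ b ∨ ¬c ∨ a   [double negation]
≡ b ∨ ¬c ∨ a   [simplify]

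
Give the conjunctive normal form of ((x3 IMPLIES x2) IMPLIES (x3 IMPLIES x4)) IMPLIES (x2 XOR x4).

((x3 IMPLIES x2) IMPLIES (x3 IMPLIES x4)) IMPLIES (x2 XOR x4)
⇔ NOT ((x3 IMPLIES x2) IMPLIES (x3 IMPLIES x4)) OR (x2 XOR x4)
⇔ NOT (NOT (x3 IMPLIES x2) OR (x3 IMPLIES x4)) OR (x2 XOR x4)
⇔ NOT (NOT (NOT x3 OR x2) OR (x3 IMPLIES x4)) OR (x2 XOR x4)
⇔ NOT (NOT (NOT x3 OR x2) OR NOT x3 OR x4) OR (x2 XOR x4)
⇔ NOT (NOT (NOT x3 OR x2) OR NOT x3 OR x4) OR ((x2 OR x4) AND NOT (x2 AND x4))
⇔ (NOT NOT (NOT x3 OR x2) AND NOT NOT x3 AND NOT x4) OR ((x2 OR x4) AND NOT (x2 AND x4))
⇔ ((NOT x3 OR x2) AND NOT NOT x3 AND NOT x4) OR ((x2 OR x4) AND NOT (x2 AND x4))
⇔ ((NOT x3 OR x2) AND x3 AND NOT x4) OR ((x2 OR x4) AND NOT (x2 AND x4))
⇔ ((NOT x3 OR x2) AND x3 AND NOT x4) OR ((x2 OR x4) AND (NOT x2 OR NOT x4))
⇔ (NOT x3 OR x2 OR x2 OR x4) AND (NOT x3 OR x2 OR NOT x2 OR NOT x4) AND (x3 OR x2 OR x4) AND (x3 OR NOT x2 OR NOT x4) AND (NOT x4 OR x2 OR x4) AND (NOT x4 OR NOT x2 OR NOT x4)
⇔ (NOT x3 OR x2 OR x4) AND (x3 OR x2 OR x4) AND (NOT x4 OR NOT x2)

(NOT x3 OR x2 OR x4) AND (x3 OR x2 OR x4) AND (NOT x4 OR NOT x2)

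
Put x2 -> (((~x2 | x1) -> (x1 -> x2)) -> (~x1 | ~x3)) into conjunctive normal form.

~x2 | ~x1 | ~x3

x2 -> (((~x2 | x1) -> (x1 -> x2)) -> (~x1 | ~x3))
≡ ~x2 | (((~x2 | x1) -> (x1 -> x2)) -> (~x1 | ~x3))   [eliminate ->]
≡ ~x2 | ~((~x2 | x1) -> (x1 -> x2)) | ~x1 | ~x3   [eliminate ->]
≡ ~x2 | ~(~(~x2 | x1) | (x1 -> x2)) | ~x1 | ~x3   [eliminate ->]
≡ ~x2 | ~(~(~x2 | x1) | ~x1 | x2) | ~x1 | ~x3   [eliminate ->]
≡ ~x2 | (~~(~x2 | x1) & ~~x1 & ~x2) | ~x1 | ~x3   [De Morgan]
≡ ~x2 | ((~x2 | x1) & ~~x1 & ~x2) | ~x1 | ~x3   [double negation]
≡ ~x2 | ((~x2 | x1) & x1 & ~x2) | ~x1 | ~x3   [double negation]
≡ (~x2 | ~x2 | x1 | ~x1 | ~x3) & (~x2 | x1 | ~x1 | ~x3) & (~x2 | ~x2 | ~x1 | ~x3)   [distribute | over &]
≡ ~x2 | ~x1 | ~x3   [simplify]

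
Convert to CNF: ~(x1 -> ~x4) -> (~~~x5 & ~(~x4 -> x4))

~(x1 -> ~x4) -> (~~~x5 & ~(~x4 -> x4))
= ~~(x1 -> ~x4) | (~~~x5 & ~(~x4 -> x4))
= ~~(~x1 | ~x4) | (~~~x5 & ~(~x4 -> x4))
= ~~(~x1 | ~x4) | (~~~x5 & ~(~~x4 | x4))
= ~x1 | ~x4 | (~~~x5 & ~(~~x4 | x4))
= ~x1 | ~x4 | (~x5 & ~(~~x4 | x4))
= ~x1 | ~x4 | (~x5 & ~~~x4 & ~x4)
= ~x1 | ~x4 | (~x5 & ~x4 & ~x4)
= (~x1 | ~x4 | ~x5) & (~x1 | ~x4 | ~x4) & (~x1 | ~x4 | ~x4)
= ~x1 | ~x4

~x1 | ~x4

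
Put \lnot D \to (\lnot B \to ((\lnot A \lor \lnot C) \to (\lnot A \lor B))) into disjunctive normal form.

D \lor B \lor (A \land C) \lor \lnot A

\lnot D \to (\lnot B \to ((\lnot A \lor \lnot C) \to (\lnot A \lor B)))
= \lnot \lnot D \lor (\lnot B \to ((\lnot A \lor \lnot C) \to (\lnot A \lor B)))   — eliminate \to
= \lnot \lnot D \lor \lnot \lnot B \lor ((\lnot A \lor \lnot C) \to (\lnot A \lor B))   — eliminate \to
= \lnot \lnot D \lor \lnot \lnot B \lor \lnot (\lnot A \lor \lnot C) \lor \lnot A \lor B   — eliminate \to
= D \lor \lnot \lnot B \lor \lnot (\lnot A \lor \lnot C) \lor \lnot A \lor B   — double negation
= D \lor B \lor \lnot (\lnot A \lor \lnot C) \lor \lnot A \lor B   — double negation
= D \lor B \lor (\lnot \lnot A \land \lnot \lnot C) \lor \lnot A \lor B   — De Morgan
= D \lor B \lor (A \land \lnot \lnot C) \lor \lnot A \lor B   — double negation
= D \lor B \lor (A \land C) \lor \lnot A \lor B   — double negation
= D \lor B \lor (A \land C) \lor \lnot A   — simplify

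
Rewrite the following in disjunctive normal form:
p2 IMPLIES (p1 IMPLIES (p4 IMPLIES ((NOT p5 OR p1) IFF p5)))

p2 IMPLIES (p1 IMPLIES (p4 IMPLIES ((NOT p5 OR p1) IFF p5)))
⇔ NOT p2 OR (p1 IMPLIES (p4 IMPLIES ((NOT p5 OR p1) IFF p5)))   [eliminate IMPLIES]
⇔ NOT p2 OR NOT p1 OR (p4 IMPLIES ((NOT p5 OR p1) IFF p5))   [eliminate IMPLIES]
⇔ NOT p2 OR NOT p1 OR NOT p4 OR ((NOT p5 OR p1) IFF p5)   [eliminate IMPLIES]
⇔ NOT p2 OR NOT p1 OR NOT p4 OR (((NOT p5 OR p1) IMPLIES p5) AND (p5 IMPLIES (NOT p5 OR p1)))   [eliminate IFF]
⇔ NOT p2 OR NOT p1 OR NOT p4 OR ((NOT (NOT p5 OR p1) OR p5) AND (p5 IMPLIES (NOT p5 OR p1)))   [eliminate IMPLIES]
⇔ NOT p2 OR NOT p1 OR NOT p4 OR ((NOT (NOT p5 OR p1) OR p5) AND (NOT p5 OR NOT p5 OR p1))   [eliminate IMPLIES]
⇔ NOT p2 OR NOT p1 OR NOT p4 OR (((NOT NOT p5 AND NOT p1) OR p5) AND (NOT p5 OR NOT p5 OR p1))   [De Morgan]
⇔ NOT p2 OR NOT p1 OR NOT p4 OR (((p5 AND NOT p1) OR p5) AND (NOT p5 OR NOT p5 OR p1))   [double negation]
⇔ NOT p2 OR NOT p1 OR NOT p4 OR (p5 AND NOT p1 AND NOT p5) OR (p5 AND NOT p1 AND NOT p5) OR (p5 AND NOT p1 AND p1) OR (p5 AND NOT p5) OR (p5 AND NOT p5) OR (p5 AND p1)   [distribute AND over OR]
⇔ NOT p2 OR NOT p1 OR NOT p4 OR (p5 AND p1)   [simplify]

NOT p2 OR NOT p1 OR NOT p4 OR (p5 AND p1)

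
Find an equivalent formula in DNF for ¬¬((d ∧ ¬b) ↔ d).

¬¬((d ∧ ¬b) ↔ d)
⇔ ¬¬(((d ∧ ¬b) → d) ∧ (d → (d ∧ ¬b)))   — eliminate ↔
⇔ ¬¬((¬(d ∧ ¬b) ∨ d) ∧ (d → (d ∧ ¬b)))   — eliminate →
⇔ ¬¬((¬(d ∧ ¬b) ∨ d) ∧ (¬d ∨ (d ∧ ¬b)))   — eliminate →
⇔ (¬(d ∧ ¬b) ∨ d) ∧ (¬d ∨ (d ∧ ¬b))   — double negation
⇔ (¬d ∨ ¬¬b ∨ d) ∧ (¬d ∨ (d ∧ ¬b))   — De Morgan
⇔ (¬d ∨ b ∨ d) ∧ (¬d ∨ (d ∧ ¬b))   — double negation
⇔ (¬d ∧ ¬d) ∨ (¬d ∧ d ∧ ¬b) ∨ (b ∧ ¬d) ∨ (b ∧ d ∧ ¬b) ∨ (d ∧ ¬d) ∨ (d ∧ d ∧ ¬b)   — distribute ∧ over ∨
⇔ ¬d ∨ (d ∧ ¬b)   — simplify

¬d ∨ (d ∧ ¬b)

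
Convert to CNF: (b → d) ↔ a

(b → d) ↔ a
= ((b → d) → a) ∧ (a → (b → d))
= (¬(b → d) ∨ a) ∧ (a → (b → d))
= (¬(¬b ∨ d) ∨ a) ∧ (a → (b → d))
= (¬(¬b ∨ d) ∨ a) ∧ (¬a ∨ (b → d))
= (¬(¬b ∨ d) ∨ a) ∧ (¬a ∨ ¬b ∨ d)
= ((¬¬b ∧ ¬d) ∨ a) ∧ (¬a ∨ ¬b ∨ d)
= ((b ∧ ¬d) ∨ a) ∧ (¬a ∨ ¬b ∨ d)
= (b ∨ a) ∧ (¬d ∨ a) ∧ (¬a ∨ ¬b ∨ d)

(b ∨ a) ∧ (¬d ∨ a) ∧ (¬a ∨ ¬b ∨ d)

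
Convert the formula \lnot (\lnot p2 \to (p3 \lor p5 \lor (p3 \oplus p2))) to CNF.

\lnot (\lnot p2 \to (p3 \lor p5 \lor (p3 \oplus p2)))
⇔ \lnot (\lnot \lnot p2 \lor p3 \lor p5 \lor (p3 \oplus p2))   [eliminate \to]
⇔ \lnot (\lnot \lnot p2 \lor p3 \lor p5 \lor ((p3 \lor p2) \land \lnot (p3 \land p2)))   [expand \oplus]
⇔ \lnot \lnot \lnot p2 \land \lnot p3 \land \lnot p5 \land \lnot ((p3 \lor p2) \land \lnot (p3 \land p2))   [De Morgan]
⇔ \lnot p2 \land \lnot p3 \land \lnot p5 \land \lnot ((p3 \lor p2) \land \lnot (p3 \land p2))   [double negation]
⇔ \lnot p2 \land \lnot p3 \land \lnot p5 \land (\lnot (p3 \lor p2) \lor \lnot \lnot (p3 \land p2))   [De Morgan]
⇔ \lnot p2 \land \lnot p3 \land \lnot p5 \land ((\lnot p3 \land \lnot p2) \lor \lnot \lnot (p3 \land p2))   [De Morgan]
⇔ \lnot p2 \land \lnot p3 \land \lnot p5 \land ((\lnot p3 \land \lnot p2) \lor (p3 \land p2))   [double negation]
⇔ \lnot p2 \land \lnot p3 \land \lnot p5 \land (\lnot p3 \lor p3) \land (\lnot p3 \lor p2) \land (\lnot p2 \lor p3) \land (\lnot p2 \lor p2)   [distribute \lor over \land]
⇔ \lnot p2 \land \lnot p3 \land \lnot p5   [simplify]

\lnot p2 \land \lnot p3 \land \lnot p5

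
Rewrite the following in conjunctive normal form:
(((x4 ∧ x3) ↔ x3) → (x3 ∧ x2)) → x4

¬x3 ∨ x4

(((x4 ∧ x3) ↔ x3) → (x3 ∧ x2)) → x4
⇔ ¬(((x4 ∧ x3) ↔ x3) → (x3 ∧ x2)) ∨ x4   [eliminate →]
⇔ ¬(¬((x4 ∧ x3) ↔ x3) ∨ (x3 ∧ x2)) ∨ x4   [eliminate →]
⇔ ¬(¬(((x4 ∧ x3) → x3) ∧ (x3 → (x4 ∧ x3))) ∨ (x3 ∧ x2)) ∨ x4   [eliminate ↔]
⇔ ¬(¬((¬(x4 ∧ x3) ∨ x3) ∧ (x3 → (x4 ∧ x3))) ∨ (x3 ∧ x2)) ∨ x4   [eliminate →]
⇔ ¬(¬((¬(x4 ∧ x3) ∨ x3) ∧ (¬x3 ∨ (x4 ∧ x3))) ∨ (x3 ∧ x2)) ∨ x4   [eliminate →]
⇔ (¬¬((¬(x4 ∧ x3) ∨ x3) ∧ (¬x3 ∨ (x4 ∧ x3))) ∧ ¬(x3 ∧ x2)) ∨ x4   [De Morgan]
⇔ ((¬(x4 ∧ x3) ∨ x3) ∧ (¬x3 ∨ (x4 ∧ x3)) ∧ ¬(x3 ∧ x2)) ∨ x4   [double negation]
⇔ ((¬x4 ∨ ¬x3 ∨ x3) ∧ (¬x3 ∨ (x4 ∧ x3)) ∧ ¬(x3 ∧ x2)) ∨ x4   [De Morgan]
⇔ ((¬x4 ∨ ¬x3 ∨ x3) ∧ (¬x3 ∨ (x4 ∧ x3)) ∧ (¬x3 ∨ ¬x2)) ∨ x4   [De Morgan]
⇔ (¬x4 ∨ ¬x3 ∨ x3 ∨ x4) ∧ (¬x3 ∨ x4 ∨ x4) ∧ (¬x3 ∨ x3 ∨ x4) ∧ (¬x3 ∨ ¬x2 ∨ x4)   [distribute ∨ over ∧]
⇔ ¬x3 ∨ x4   [simplify]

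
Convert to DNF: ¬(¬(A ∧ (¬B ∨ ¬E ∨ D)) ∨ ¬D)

A ∧ D

¬(¬(A ∧ (¬B ∨ ¬E ∨ D)) ∨ ¬D)
⇔ ¬¬(A ∧ (¬B ∨ ¬E ∨ D)) ∧ ¬¬D   [De Morgan]
⇔ A ∧ (¬B ∨ ¬E ∨ D) ∧ ¬¬D   [double negation]
⇔ A ∧ (¬B ∨ ¬E ∨ D) ∧ D   [double negation]
⇔ A ∧ ¬B ∧ D ∨ A ∧ ¬E ∧ D ∨ A ∧ D ∧ D   [distribute ∧ over ∨]
⇔ A ∧ D   [simplify]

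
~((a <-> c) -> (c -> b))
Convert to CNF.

~((a <-> c) -> (c -> b))
⇔ ~(~(a <-> c) | (c -> b))   [eliminate ->]
⇔ ~(~((a -> c) & (c -> a)) | (c -> b))   [eliminate <->]
⇔ ~(~((~a | c) & (c -> a)) | (c -> b))   [eliminate ->]
⇔ ~(~((~a | c) & (~c | a)) | (c -> b))   [eliminate ->]
⇔ ~(~((~a | c) & (~c | a)) | ~c | b)   [eliminate ->]
⇔ ~~((~a | c) & (~c | a)) & ~~c & ~b   [De Morgan]
⇔ (~a | c) & (~c | a) & ~~c & ~b   [double negation]
⇔ (~a | c) & (~c | a) & c & ~b   [double negation]
⇔ (~c | a) & c & ~b   [simplify]

(~c | a) & c & ~b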